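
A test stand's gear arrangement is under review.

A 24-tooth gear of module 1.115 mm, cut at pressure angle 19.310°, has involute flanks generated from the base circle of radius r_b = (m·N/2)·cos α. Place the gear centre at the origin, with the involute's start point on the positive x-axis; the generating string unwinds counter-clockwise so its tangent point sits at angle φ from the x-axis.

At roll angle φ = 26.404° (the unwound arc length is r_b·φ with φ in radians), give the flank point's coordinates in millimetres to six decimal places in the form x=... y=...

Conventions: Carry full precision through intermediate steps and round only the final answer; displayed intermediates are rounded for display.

x=13.897763 y=0.403254

topology: single-mesh involute geometry — m = 1.115, N = 24
pitch radius r_p = m·N/2 = 1.115·24/2 = 13.380000
base radius r_b = r_p·cos α = 13.380000·cos 19.310° = 12.627285
roll angle φ = 26.404° = 0.46083674 rad
x = r_b·(cos φ + φ·sin φ) = 13.897763
y = r_b·(sin φ − φ·cos φ) = 0.403254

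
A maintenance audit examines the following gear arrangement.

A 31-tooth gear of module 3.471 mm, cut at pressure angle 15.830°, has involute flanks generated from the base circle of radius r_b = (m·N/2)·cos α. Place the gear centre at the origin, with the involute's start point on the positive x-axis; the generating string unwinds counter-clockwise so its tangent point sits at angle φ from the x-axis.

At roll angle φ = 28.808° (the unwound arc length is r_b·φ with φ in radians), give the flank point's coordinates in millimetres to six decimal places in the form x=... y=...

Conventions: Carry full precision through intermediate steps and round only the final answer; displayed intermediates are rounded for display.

x=57.894950 y=2.138093

topology: single-mesh involute geometry — m = 3.471, N = 31
pitch radius r_p = m·N/2 = 3.471·31/2 = 53.800500
base radius r_b = r_p·cos α = 53.800500·cos 15.830° = 51.760132
roll angle φ = 28.808° = 0.50279445 rad
x = r_b·(cos φ + φ·sin φ) = 57.894950
y = r_b·(sin φ − φ·cos φ) = 2.138093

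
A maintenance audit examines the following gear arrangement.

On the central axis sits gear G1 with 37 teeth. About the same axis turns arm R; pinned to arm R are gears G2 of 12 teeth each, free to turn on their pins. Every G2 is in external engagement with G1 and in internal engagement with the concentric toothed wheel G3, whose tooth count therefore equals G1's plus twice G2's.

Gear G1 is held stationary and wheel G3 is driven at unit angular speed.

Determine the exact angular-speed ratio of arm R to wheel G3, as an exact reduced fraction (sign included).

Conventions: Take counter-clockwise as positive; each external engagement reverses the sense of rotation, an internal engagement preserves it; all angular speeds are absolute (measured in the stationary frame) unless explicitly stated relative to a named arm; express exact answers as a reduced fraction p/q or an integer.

61/98

class = planetary set [G3 = 37+2·12 = 61; Willis about the carrier]
ring teeth: 37 + 2·12 = 61
37(ω_sun−ω_arm) = −61(ω_ring−ω_arm),  ω_sun = 0, ω_ring = 1
37(0−ω_arm) = −61(1−ω_arm)  ⇒  98·ω_arm = 61  ⇒  ω_arm = 61/98
ω_out/ω_in = 61/98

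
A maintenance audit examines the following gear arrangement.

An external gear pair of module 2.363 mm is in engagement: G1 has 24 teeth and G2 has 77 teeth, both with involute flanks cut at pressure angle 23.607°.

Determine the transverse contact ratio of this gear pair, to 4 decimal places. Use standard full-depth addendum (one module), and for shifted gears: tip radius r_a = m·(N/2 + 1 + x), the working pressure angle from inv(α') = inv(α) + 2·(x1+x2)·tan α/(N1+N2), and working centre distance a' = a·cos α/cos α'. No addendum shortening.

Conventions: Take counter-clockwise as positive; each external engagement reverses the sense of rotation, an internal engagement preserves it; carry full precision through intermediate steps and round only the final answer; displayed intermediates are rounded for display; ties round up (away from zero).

topology: single-mesh involute geometry — m = 2.363, 24T/77T pair
base radii: r_b1 = 25.982994, r_b2 = 83.362107
tip radii: r_a1 = 30.719000, r_a2 = 93.338500
no profile shift: α' = α, a' = a
action lengths: √(r_a1²−r_b1²) = 16.387219, √(r_a2²−r_b2²) = 41.986125
base pitch p_b = π·m·cos α = 6.802332
CR = (16.387219 + 41.986125 − 119.331500·sin 23.60700°)/6.802332 = 1.556192
contact ratio ≈ 1.5562

1.5562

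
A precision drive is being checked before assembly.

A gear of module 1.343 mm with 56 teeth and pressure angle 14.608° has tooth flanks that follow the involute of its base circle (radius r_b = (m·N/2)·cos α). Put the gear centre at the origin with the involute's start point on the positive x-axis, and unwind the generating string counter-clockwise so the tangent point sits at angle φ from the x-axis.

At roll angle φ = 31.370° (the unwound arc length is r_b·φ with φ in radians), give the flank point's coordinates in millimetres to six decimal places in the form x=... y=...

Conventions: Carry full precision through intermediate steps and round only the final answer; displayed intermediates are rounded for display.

x=41.440456 y=1.931713

class = single-mesh tooth geometry [base-circle involute, m = 1.343, 56T]
pitch radius r_p = m·N/2 = 1.343·56/2 = 37.604000
base radius r_b = r_p·cos α = 37.604000·cos 14.608° = 36.388412
roll angle φ = 31.370° = 0.54750979 rad
x = r_b·(cos φ + φ·sin φ) = 41.440456
y = r_b·(sin φ − φ·cos φ) = 1.931713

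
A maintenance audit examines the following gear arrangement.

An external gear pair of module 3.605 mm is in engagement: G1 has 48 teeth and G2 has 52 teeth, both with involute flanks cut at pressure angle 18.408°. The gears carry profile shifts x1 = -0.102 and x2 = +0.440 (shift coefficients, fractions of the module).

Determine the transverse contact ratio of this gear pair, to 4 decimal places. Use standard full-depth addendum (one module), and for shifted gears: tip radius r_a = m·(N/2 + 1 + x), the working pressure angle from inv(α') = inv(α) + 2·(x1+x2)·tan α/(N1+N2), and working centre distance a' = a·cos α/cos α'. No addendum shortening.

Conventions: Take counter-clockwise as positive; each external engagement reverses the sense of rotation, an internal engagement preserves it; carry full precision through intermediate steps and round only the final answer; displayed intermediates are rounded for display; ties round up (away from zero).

topology: single-mesh involute geometry — m = 3.605, 48T/52T pair
base radii: r_b1 = 82.092939, r_b2 = 88.934017
tip radii: r_a1 = 89.757290, r_a2 = 98.921200
inv(α') = inv(18.408°) + 2·(-0.102+0.440)·tan α/(48+52) = 0.01378040  ⇒  α' = 19.50047°
a' = a·cos α / cos α' = 180.2500·cos 18.408°/cos 19.50047° = 181.434252
action lengths: √(r_a1²−r_b1²) = 36.292155, √(r_a2²−r_b2²) = 43.314483
base pitch p_b = π·m·cos α = 10.745941
CR = (36.292155 + 43.314483 − 181.434252·sin 19.50047°)/10.745941 = 1.771947
contact ratio ≈ 1.7719

1.7719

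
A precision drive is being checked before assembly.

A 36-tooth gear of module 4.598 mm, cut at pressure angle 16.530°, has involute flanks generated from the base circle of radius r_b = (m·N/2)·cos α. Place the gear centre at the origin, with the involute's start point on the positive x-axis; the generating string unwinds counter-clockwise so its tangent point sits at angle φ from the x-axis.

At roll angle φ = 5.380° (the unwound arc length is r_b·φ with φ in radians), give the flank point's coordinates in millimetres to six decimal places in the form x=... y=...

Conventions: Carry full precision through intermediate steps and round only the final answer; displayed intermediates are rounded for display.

x=79.692451 y=0.021877

single-mesh involute tooth geometry (36T wheel at module 4.598)
pitch radius r_p = m·N/2 = 4.598·36/2 = 82.764000
base radius r_b = r_p·cos α = 82.764000·cos 16.530° = 79.343438
roll angle φ = 5.380° = 0.09389871 rad
x = r_b·(cos φ + φ·sin φ) = 79.692451
y = r_b·(sin φ − φ·cos φ) = 0.021877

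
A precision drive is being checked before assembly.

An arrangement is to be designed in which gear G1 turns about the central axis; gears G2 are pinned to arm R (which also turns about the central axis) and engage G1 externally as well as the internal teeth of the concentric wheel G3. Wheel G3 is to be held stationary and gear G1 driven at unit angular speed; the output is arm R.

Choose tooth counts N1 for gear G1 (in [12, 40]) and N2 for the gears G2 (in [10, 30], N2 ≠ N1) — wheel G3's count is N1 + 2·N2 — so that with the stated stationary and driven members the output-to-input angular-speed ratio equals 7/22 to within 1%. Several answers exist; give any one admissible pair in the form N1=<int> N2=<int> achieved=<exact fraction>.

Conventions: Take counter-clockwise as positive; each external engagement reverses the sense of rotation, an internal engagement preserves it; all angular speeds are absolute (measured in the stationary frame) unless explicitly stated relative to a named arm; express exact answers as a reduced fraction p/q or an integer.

N1=21 N2=12 achieved=7/22

topology: planetary set — design target 7/22, arm = carrier (Willis)
Willis with ω_ring = 0: ω_arm/ω_sun = N1/(N1+N3); set equal to 7/22  ⇒  N3/N1 = 1/(7/22) − 1 = 15/7
N3 = N1 + 2·N2  ⇒  N2/N1 = (N3/N1 − 1)/2 = (15/7 − 1)/2 = 4/7
smallest multiple with N1 ≥ 12 and N2 ≥ 10: k = 3  ⇒  N1 = 3·7 = 21, N2 = 3·4 = 12 (N1 ≤ 40, N2 ≤ 30, N2 ≠ N1 ✓), N3 = 21 + 2·12 = 45
check: N1/(N1+N3) with N1 = 21, N3 = 45 gives 7/22; |achieved − target| = 0 ≤ 7/2200 ✓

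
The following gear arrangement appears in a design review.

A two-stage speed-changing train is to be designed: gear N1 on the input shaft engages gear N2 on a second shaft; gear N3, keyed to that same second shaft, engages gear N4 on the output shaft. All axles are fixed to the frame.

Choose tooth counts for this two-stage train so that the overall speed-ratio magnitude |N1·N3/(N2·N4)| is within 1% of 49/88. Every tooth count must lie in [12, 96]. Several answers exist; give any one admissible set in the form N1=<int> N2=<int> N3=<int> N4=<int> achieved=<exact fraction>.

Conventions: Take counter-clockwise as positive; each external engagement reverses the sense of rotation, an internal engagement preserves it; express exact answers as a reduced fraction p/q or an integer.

N1=14 N2=16 N3=14 N4=22 achieved=49/88

2-stage fixed-axis compound train for ratio 49/88
target = 49/88 in lowest terms: an exact hit needs N1·N3 = k·49 and N2·N4 = k·88 for one integer k, every count in [12, 96]; additionally prefer no 1:1 stage (N1 ≠ N2, N3 ≠ N4)
k = 1…3: no 1:1-free in-range split of k·49 and k·88 into factor pairs; take k = 4
k = 4: N1·N3 = 196 = 14·14, N2·N4 = 352 = 16·22
achieved = 14·14/(16·22) = 49/88; |achieved − target| = 0 ≤ 49/8800 ✓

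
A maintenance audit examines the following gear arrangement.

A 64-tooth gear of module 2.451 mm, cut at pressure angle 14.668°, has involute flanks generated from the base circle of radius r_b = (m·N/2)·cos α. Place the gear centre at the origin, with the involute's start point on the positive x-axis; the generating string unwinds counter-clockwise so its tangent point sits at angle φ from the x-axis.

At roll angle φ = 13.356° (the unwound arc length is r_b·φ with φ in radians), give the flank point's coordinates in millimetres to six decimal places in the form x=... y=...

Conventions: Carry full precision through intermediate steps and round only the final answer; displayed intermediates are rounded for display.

x=77.909418 y=0.318627

class = single-mesh tooth geometry [base-circle involute, m = 2.451, 64T]
pitch radius r_p = m·N/2 = 2.451·64/2 = 78.432000
base radius r_b = r_p·cos α = 78.432000·cos 14.668° = 75.875848
roll angle φ = 13.356° = 0.23310617 rad
x = r_b·(cos φ + φ·sin φ) = 77.909418
y = r_b·(sin φ − φ·cos φ) = 0.318627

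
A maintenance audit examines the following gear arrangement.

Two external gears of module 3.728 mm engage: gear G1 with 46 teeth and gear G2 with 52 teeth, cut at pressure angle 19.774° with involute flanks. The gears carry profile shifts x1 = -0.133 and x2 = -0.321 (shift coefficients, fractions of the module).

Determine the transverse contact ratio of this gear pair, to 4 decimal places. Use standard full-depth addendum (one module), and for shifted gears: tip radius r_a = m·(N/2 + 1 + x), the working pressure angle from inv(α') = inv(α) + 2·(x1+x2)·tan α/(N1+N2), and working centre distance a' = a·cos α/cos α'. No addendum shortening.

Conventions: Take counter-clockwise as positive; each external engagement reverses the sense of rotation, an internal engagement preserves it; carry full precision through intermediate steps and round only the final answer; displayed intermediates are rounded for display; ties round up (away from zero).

class = single-mesh tooth geometry [involute pair 46T × 52T, m = 3.728]
base radii: r_b1 = 80.688052, r_b2 = 91.212581
tip radii: r_a1 = 88.976176, r_a2 = 99.459312
inv(α') = inv(19.774°) + 2·(-0.133-0.321)·tan α/(46+52) = 0.01105726  ⇒  α' = 18.15958°
a' = a·cos α / cos α' = 182.6720·cos 19.774°/cos 18.15958° = 180.911438
action lengths: √(r_a1²−r_b1²) = 37.499308, √(r_a2²−r_b2²) = 39.653749
base pitch p_b = π·m·cos α = 11.021261
CR = (37.499308 + 39.653749 − 180.911438·sin 18.15958°)/11.021261 = 1.884482
contact ratio ≈ 1.8845

1.8845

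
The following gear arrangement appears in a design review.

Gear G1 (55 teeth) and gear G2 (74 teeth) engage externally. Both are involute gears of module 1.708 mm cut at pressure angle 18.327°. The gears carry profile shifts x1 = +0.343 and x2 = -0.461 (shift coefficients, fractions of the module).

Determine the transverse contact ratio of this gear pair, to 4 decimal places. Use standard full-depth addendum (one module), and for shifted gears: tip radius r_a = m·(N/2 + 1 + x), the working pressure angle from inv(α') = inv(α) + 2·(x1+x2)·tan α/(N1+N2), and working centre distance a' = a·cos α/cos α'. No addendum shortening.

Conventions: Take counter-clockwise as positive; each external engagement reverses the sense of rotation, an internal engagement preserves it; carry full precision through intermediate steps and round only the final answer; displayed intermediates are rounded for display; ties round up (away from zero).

single-mesh involute tooth geometry (55T engaging 74T at module 1.708)
base radii: r_b1 = 44.587560, r_b2 = 59.990535
tip radii: r_a1 = 49.263844, r_a2 = 64.116612
inv(α') = inv(18.327°) + 2·(+0.343-0.461)·tan α/(55+74) = 0.01076876  ⇒  α' = 18.00452°
a' = a·cos α / cos α' = 110.1660·cos 18.327°/cos 18.00452° = 109.962734
action lengths: √(r_a1²−r_b1²) = 20.949364, √(r_a2²−r_b2²) = 22.629088
base pitch p_b = π·m·cos α = 5.093671
CR = (20.949364 + 22.629088 − 109.962734·sin 18.00452°)/5.093671 = 1.882699
contact ratio ≈ 1.8827

1.8827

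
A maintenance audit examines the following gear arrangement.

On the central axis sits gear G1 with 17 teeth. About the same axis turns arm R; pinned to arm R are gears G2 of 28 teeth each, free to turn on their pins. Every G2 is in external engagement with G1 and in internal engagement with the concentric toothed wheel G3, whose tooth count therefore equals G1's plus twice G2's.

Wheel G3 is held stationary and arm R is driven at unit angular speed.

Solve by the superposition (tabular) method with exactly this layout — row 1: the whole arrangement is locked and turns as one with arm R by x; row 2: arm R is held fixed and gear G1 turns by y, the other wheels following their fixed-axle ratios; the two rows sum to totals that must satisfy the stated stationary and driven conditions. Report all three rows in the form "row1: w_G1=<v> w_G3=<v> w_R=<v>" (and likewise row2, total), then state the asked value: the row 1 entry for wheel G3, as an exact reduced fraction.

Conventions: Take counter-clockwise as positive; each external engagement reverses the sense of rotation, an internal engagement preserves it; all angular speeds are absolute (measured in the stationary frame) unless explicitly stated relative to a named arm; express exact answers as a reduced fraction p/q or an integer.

row1: w_G1=1 w_G3=1 w_R=1
row2: w_G1=73/17 w_G3=-1 w_R=0
total: w_G1=90/17 w_G3=0 w_R=1
asked value: 1

class = planetary set [G3 = 17+2·28 = 73; Willis about the carrier]
superposition row 1 [locked train]: every member turns x
superposition row 2 [arm held]: sun y, ring −(17/73)·y, arm 0
boundary: total ω_ring = x − (17/73)·y = 0 and total ω_arm = x = 1  ⇒  y = 73/17, x = 1
row 2 ring = −(17/73)·73/17 = -1
totals (row 1 + row 2): sun 1 + 73/17 = 90/17, ring 1 + (-1) = 0, arm 1 + 0 = 1
asked cell (row1, ring) = 1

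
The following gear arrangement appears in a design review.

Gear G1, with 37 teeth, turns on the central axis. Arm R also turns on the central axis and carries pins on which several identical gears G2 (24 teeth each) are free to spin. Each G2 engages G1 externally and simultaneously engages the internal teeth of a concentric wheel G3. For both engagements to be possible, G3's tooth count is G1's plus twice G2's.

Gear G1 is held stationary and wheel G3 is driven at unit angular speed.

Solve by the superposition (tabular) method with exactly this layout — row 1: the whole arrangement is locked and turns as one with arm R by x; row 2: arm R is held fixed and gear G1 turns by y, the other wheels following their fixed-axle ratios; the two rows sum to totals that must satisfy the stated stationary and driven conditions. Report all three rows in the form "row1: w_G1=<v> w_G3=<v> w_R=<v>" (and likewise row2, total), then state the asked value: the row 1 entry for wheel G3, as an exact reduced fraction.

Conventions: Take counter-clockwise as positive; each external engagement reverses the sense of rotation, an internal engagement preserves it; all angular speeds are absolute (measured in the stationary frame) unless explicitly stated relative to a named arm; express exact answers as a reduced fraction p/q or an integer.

recognized (axles ride arm R): planetary set, 37/24/85 teeth
row 1 (train locked, turned with arm): all members turn x
row 2 — arm fixed, fixed-axis ratios: sun y, ring −(37/85)·y, arm 0
boundary: total ω_sun = x + y = 0 and total ω_ring = x − (37/85)·y = 1  ⇒  y = -85/122, x = 85/122
row 2 ring = −(37/85)·(-85/122) = 37/122
totals (row 1 + row 2): sun 85/122 + (-85/122) = 0, ring 85/122 + 37/122 = 1, arm 85/122 + 0 = 85/122
asked cell (row1, ring) = 85/122

row1: w_G1=85/122 w_G3=85/122 w_R=85/122
row2: w_G1=-85/122 w_G3=37/122 w_R=0
total: w_G1=0 w_G3=1 w_R=85/122
asked value: 85/122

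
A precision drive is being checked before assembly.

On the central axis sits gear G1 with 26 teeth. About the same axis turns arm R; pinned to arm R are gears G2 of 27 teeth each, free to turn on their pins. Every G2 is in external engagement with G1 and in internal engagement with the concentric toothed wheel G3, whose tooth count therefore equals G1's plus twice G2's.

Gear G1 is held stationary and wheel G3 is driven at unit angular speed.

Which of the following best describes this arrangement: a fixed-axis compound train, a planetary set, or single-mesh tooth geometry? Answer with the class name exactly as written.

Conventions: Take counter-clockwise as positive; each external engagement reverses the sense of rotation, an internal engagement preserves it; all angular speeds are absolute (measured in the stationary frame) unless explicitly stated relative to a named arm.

topology: planetary set — G1 26T / G2 27T / G3 80T, arm = carrier (Willis)
classification: planetary set

planetary set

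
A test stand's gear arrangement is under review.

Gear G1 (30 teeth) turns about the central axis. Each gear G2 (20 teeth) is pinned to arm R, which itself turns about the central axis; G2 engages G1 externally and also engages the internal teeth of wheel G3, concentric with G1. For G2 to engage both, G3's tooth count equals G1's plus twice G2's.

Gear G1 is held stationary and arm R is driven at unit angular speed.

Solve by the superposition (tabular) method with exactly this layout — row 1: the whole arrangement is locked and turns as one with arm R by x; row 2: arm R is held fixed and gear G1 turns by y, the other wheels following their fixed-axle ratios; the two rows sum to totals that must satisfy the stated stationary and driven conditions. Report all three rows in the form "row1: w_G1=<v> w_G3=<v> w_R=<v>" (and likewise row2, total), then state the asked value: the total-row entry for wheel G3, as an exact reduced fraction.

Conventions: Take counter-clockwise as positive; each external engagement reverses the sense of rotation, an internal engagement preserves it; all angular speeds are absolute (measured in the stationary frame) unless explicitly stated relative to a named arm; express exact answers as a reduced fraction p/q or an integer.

class = planetary set [G3 = 30+2·20 = 70; Willis about the carrier]
row 1 (train locked, turned with arm): all members turn x
row 2 (arm held, sun turns y): ω_ring = −(30/70)·y, ω_arm = 0
boundary: total ω_sun = x + y = 0 and total ω_arm = x = 1  ⇒  y = -1, x = 1
row 2 ring = −(30/70)·(-1) = 3/7
totals (row 1 + row 2): sun 1 + (-1) = 0, ring 1 + 3/7 = 10/7, arm 1 + 0 = 1
asked cell (total, ring) = 10/7

row1: w_G1=1 w_G3=1 w_R=1
row2: w_G1=-1 w_G3=3/7 w_R=0
total: w_G1=0 w_G3=10/7 w_R=1
asked value: 10/7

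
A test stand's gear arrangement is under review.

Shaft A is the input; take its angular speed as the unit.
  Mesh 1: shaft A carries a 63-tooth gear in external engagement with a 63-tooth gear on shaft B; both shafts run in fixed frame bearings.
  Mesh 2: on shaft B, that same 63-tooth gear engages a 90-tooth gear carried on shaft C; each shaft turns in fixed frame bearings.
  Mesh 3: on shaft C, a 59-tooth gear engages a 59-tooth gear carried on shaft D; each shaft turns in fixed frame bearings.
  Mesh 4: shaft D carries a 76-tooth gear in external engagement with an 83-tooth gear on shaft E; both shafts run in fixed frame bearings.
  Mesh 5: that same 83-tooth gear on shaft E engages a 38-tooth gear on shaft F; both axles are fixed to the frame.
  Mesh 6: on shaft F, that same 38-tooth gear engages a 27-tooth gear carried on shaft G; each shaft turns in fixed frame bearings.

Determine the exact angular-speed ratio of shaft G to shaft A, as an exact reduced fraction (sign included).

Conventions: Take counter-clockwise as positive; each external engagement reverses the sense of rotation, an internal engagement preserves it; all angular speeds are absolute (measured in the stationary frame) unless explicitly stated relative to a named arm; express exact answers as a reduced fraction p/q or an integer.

266/135

class = fixed-axis compound train [6 meshes; 6 ratios multiply, 6 sense flips]
mesh 1 [63T→63T]: running ratio 1, sense −
mesh 2 [63T→90T]: running ratio 7/10, sense +
mesh 3 [59T→59T]: running ratio 7/10, sense −
mesh 4 [76T→83T]: running ratio 266/415, sense +
mesh 5 [83T→38T]: running ratio 7/5, sense −
mesh 6 [38T→27T]: running ratio 266/135, sense +
ω_out/ω_in = 266/135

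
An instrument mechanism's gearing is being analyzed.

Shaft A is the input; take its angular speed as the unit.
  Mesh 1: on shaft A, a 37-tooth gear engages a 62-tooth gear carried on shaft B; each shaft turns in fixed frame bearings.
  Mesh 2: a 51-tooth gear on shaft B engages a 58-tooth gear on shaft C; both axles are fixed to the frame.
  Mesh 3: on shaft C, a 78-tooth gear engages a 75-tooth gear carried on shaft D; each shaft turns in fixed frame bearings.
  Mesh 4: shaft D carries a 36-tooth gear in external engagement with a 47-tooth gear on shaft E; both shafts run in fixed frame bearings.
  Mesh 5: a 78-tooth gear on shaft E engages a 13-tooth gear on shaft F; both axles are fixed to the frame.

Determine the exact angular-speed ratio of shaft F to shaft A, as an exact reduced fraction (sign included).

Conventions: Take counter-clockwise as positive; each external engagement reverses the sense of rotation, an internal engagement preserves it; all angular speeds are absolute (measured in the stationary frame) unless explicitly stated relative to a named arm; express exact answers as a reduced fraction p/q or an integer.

class = fixed-axis compound train [5 meshes; 5 ratios multiply, 5 sense flips]
mesh 1 [37T→62T]: running ratio 37/62, sense −
mesh 2 [51T→58T]: running ratio 1887/3596, sense +
mesh 3 [78T→75T]: running ratio 24531/44950, sense −
mesh 4 [36T→47T]: running ratio 441558/1056325, sense +
mesh 5 [78T→13T]: running ratio 2649348/1056325, sense −
ω_out/ω_in = -2649348/1056325

-2649348/1056325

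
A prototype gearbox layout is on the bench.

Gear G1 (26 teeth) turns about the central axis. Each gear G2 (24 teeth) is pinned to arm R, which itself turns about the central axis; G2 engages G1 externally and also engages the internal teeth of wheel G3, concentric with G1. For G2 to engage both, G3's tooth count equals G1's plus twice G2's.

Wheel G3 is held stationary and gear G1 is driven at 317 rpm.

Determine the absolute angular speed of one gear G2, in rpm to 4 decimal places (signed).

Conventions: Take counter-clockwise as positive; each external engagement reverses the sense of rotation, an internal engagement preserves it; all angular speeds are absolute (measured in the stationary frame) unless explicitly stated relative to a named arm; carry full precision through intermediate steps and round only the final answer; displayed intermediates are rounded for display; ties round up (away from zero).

-171.7083 rpm

recognized (axles ride arm R): planetary set, 26/24/74 teeth
normalise by the input: solve with ω_sun = 1, then scale by 317 rpm
ring teeth: 26 + 2·24 = 74
26(ω_sun−ω_arm) = −74(ω_ring−ω_arm),  ω_ring = 0, ω_sun = 1
26(1−ω_arm) = −74(0−ω_arm)  ⇒  100·ω_arm = 26  ⇒  ω_arm = 13/50
sun–planet mesh: 26·(1−13/50) = −24·(ω_p−ω_arm)  ⇒  ω_p−ω_arm = -481/600
ω_p = 13/50 − 481/600 = -13/24
scale: ω_p = -13/24 × 317 rpm = -171.7083 rpm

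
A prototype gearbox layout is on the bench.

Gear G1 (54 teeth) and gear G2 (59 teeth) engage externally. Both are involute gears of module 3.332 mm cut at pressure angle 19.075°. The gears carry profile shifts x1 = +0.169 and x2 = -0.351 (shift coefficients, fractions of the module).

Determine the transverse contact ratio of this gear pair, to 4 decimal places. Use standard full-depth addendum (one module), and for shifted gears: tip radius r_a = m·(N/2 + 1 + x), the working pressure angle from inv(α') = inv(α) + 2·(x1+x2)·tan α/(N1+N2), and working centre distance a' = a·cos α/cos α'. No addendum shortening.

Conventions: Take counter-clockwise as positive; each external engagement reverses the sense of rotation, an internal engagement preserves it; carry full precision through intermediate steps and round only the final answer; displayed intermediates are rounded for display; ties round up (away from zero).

recognized (one external pair, fixed centres): single-mesh tooth geometry, m = 3.332, N1 = 54, N2 = 59
base radii: r_b1 = 85.024221, r_b2 = 92.896834
tip radii: r_a1 = 93.859108, r_a2 = 100.456468
inv(α') = inv(19.075°) + 2·(+0.169-0.351)·tan α/(54+59) = 0.01175703  ⇒  α' = 18.52434°
a' = a·cos α / cos α' = 188.2580·cos 19.075°/cos 18.52434° = 187.643071
action lengths: √(r_a1²−r_b1²) = 39.754422, √(r_a2²−r_b2²) = 38.231928
base pitch p_b = π·m·cos α = 9.893017
CR = (39.754422 + 38.231928 − 187.643071·sin 18.52434°)/9.893017 = 1.856940
contact ratio ≈ 1.8569

1.8569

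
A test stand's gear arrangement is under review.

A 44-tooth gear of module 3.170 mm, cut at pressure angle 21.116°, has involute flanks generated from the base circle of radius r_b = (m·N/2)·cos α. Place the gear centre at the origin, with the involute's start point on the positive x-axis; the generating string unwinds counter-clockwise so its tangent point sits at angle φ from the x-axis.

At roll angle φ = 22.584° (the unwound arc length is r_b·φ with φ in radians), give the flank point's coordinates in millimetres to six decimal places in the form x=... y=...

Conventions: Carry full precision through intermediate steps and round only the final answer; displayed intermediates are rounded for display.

x=69.916396 y=1.307513

single-mesh involute tooth geometry (44T wheel at module 3.170)
pitch radius r_p = m·N/2 = 3.170·44/2 = 69.740000
base radius r_b = r_p·cos α = 69.740000·cos 21.116° = 65.057166
roll angle φ = 22.584° = 0.39416516 rad
x = r_b·(cos φ + φ·sin φ) = 69.916396
y = r_b·(sin φ − φ·cos φ) = 1.307513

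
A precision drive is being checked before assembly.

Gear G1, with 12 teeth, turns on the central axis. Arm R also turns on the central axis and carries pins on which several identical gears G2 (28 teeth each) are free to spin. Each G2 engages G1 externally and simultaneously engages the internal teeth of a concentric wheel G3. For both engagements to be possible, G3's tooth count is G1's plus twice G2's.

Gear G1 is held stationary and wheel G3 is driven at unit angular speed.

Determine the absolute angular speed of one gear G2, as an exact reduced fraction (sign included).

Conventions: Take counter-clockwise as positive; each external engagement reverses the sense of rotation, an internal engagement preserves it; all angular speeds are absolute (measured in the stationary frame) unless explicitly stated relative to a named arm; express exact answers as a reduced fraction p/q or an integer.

17/14

planetary set (12T centre, 28T on arm, 68T internal) — Willis relation
ring teeth: 12 + 2·28 = 68
12(ω_sun−ω_arm) = −68(ω_ring−ω_arm),  ω_sun = 0, ω_ring = 1
12(0−ω_arm) = −68(1−ω_arm)  ⇒  80·ω_arm = 68  ⇒  ω_arm = 17/20
sun–planet mesh: 12·(0−17/20) = −28·(ω_p−ω_arm)  ⇒  ω_p−ω_arm = 51/140
ω_p = 17/20 + 51/140 = 17/14
exact speed ratio = 17/14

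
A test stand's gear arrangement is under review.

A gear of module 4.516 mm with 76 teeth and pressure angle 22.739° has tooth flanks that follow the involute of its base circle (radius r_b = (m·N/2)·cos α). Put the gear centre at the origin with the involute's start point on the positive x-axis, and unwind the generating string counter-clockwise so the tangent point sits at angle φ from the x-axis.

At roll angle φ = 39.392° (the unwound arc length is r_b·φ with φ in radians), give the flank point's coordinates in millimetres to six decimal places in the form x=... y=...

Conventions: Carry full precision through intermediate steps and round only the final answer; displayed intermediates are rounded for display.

x=191.370031 y=16.347977

topology: single-mesh involute geometry — m = 4.516, N = 76
pitch radius r_p = m·N/2 = 4.516·76/2 = 171.608000
base radius r_b = r_p·cos α = 171.608000·cos 22.739° = 158.269802
roll angle φ = 39.392° = 0.68752010 rad
x = r_b·(cos φ + φ·sin φ) = 191.370031
y = r_b·(sin φ − φ·cos φ) = 16.347977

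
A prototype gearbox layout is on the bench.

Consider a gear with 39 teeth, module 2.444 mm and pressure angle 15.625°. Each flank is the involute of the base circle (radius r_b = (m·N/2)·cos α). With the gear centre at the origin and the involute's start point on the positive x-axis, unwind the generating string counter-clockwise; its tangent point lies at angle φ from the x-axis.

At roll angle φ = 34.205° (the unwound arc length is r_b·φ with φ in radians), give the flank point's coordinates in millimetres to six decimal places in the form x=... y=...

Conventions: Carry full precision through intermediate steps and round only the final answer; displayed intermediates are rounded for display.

x=53.361126 y=3.140540

topology: single-mesh involute geometry — m = 2.444, N = 39
pitch radius r_p = m·N/2 = 2.444·39/2 = 47.658000
base radius r_b = r_p·cos α = 47.658000·cos 15.625° = 45.896805
roll angle φ = 34.205° = 0.59698987 rad
x = r_b·(cos φ + φ·sin φ) = 53.361126
y = r_b·(sin φ − φ·cos φ) = 3.140540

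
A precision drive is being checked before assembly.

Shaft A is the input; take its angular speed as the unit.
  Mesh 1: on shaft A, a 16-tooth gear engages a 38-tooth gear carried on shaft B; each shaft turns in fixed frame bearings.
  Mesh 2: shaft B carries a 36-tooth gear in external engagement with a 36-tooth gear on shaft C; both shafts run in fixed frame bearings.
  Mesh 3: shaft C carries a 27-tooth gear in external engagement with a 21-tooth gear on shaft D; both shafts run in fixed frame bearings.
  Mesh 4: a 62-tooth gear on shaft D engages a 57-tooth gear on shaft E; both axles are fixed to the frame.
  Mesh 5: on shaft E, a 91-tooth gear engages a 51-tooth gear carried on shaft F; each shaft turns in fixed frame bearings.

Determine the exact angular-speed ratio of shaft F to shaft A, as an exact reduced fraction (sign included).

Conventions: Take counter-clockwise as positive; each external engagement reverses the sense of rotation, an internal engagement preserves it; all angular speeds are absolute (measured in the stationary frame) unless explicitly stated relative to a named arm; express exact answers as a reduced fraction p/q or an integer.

-6448/6137

class = fixed-axis compound train [5 meshes; 5 ratios multiply, 5 sense flips]
mesh 1 [16T→38T]: running ratio 8/19, sense −
mesh 2 [36T→36T]: running ratio 8/19, sense +
mesh 3 [27T→21T]: running ratio 72/133, sense −
mesh 4 [62T→57T]: running ratio 1488/2527, sense +
mesh 5 [91T→51T]: running ratio 6448/6137, sense −
ω_out/ω_in = -6448/6137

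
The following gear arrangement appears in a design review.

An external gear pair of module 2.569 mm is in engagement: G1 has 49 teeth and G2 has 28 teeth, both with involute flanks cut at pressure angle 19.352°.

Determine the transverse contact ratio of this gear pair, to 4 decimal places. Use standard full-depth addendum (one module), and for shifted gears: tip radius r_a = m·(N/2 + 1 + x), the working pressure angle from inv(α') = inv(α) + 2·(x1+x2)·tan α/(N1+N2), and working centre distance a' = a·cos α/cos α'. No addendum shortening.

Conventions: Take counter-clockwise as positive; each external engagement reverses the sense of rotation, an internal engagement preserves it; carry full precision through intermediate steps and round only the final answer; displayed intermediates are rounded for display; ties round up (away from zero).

1.7261

topology: single-mesh involute geometry — m = 2.569, 49T/28T pair
base radii: r_b1 = 59.384399, r_b2 = 33.933942
tip radii: r_a1 = 65.509500, r_a2 = 38.535000
no profile shift: α' = α, a' = a
action lengths: √(r_a1²−r_b1²) = 27.658411, √(r_a2²−r_b2²) = 18.260169
base pitch p_b = π·m·cos α = 7.614759
CR = (27.658411 + 18.260169 − 98.906500·sin 19.35200°)/7.614759 = 1.726102
contact ratio ≈ 1.7261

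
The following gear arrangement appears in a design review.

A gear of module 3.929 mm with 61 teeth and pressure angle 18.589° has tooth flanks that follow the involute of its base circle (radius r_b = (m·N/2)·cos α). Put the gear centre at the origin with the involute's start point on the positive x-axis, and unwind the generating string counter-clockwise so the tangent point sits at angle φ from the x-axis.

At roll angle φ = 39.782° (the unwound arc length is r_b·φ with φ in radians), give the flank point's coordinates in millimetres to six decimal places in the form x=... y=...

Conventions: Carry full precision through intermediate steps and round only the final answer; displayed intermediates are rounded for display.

x=137.748809 y=12.072568

class = single-mesh tooth geometry [base-circle involute, m = 3.929, 61T]
pitch radius r_p = m·N/2 = 3.929·61/2 = 119.834500
base radius r_b = r_p·cos α = 119.834500·cos 18.589° = 113.582690
roll angle φ = 39.782° = 0.69432688 rad
x = r_b·(cos φ + φ·sin φ) = 137.748809
y = r_b·(sin φ − φ·cos φ) = 12.072568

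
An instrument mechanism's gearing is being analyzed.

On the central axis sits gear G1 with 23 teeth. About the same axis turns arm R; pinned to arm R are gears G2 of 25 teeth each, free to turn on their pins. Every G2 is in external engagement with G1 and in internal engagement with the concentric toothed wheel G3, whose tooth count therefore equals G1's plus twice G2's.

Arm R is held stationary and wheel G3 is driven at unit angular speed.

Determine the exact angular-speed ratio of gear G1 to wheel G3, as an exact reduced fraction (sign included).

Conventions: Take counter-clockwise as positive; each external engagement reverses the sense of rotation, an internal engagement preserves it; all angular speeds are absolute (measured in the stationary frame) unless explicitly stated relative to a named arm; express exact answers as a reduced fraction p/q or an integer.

class = planetary set [G3 = 23+2·25 = 73; Willis about the carrier]
ring teeth: 23 + 2·25 = 73
23(ω_sun−ω_arm) = −73(ω_ring−ω_arm),  ω_arm = 0, ω_ring = 1
ω_sun = 0 − (73/23)(1−0) = -73/23
ω_out/ω_in = -73/23

-73/23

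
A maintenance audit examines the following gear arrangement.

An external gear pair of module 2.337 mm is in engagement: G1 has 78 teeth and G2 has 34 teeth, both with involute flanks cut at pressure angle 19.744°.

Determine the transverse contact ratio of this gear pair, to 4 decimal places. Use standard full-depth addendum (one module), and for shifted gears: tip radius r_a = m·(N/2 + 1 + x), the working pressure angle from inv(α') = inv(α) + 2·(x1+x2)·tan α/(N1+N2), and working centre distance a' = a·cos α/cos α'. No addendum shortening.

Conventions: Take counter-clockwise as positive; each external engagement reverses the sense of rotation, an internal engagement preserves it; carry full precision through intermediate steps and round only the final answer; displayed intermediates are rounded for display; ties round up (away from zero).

single-mesh involute tooth geometry (78T engaging 34T at module 2.337)
base radii: r_b1 = 85.784830, r_b2 = 37.393388
tip radii: r_a1 = 93.480000, r_a2 = 42.066000
no profile shift: α' = α, a' = a
action lengths: √(r_a1²−r_b1²) = 37.141261, √(r_a2²−r_b2²) = 19.268703
base pitch p_b = π·m·cos α = 6.910282
CR = (37.141261 + 19.268703 − 130.872000·sin 19.74400°)/6.910282 = 1.765344
contact ratio ≈ 1.7653

1.7653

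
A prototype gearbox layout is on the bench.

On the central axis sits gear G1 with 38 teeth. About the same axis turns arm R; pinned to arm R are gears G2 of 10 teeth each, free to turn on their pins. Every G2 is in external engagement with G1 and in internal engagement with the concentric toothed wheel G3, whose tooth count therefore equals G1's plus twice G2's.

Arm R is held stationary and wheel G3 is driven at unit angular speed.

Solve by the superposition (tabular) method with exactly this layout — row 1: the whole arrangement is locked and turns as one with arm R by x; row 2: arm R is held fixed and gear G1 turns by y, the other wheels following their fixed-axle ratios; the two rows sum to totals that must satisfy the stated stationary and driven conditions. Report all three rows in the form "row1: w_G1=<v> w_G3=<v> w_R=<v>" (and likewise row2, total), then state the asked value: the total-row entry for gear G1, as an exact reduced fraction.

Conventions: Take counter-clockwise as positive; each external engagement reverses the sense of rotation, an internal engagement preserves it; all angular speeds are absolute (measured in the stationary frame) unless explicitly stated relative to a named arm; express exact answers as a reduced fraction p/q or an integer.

row1: w_G1=0 w_G3=0 w_R=0
row2: w_G1=-29/19 w_G3=1 w_R=0
total: w_G1=-29/19 w_G3=1 w_R=0
asked value: -29/19

recognized (axles ride arm R): planetary set, 38/10/58 teeth
superposition row 1 [locked train]: every member turns x
row 2: sun turns y, ring = −(38/58)·y, arm 0
boundary: total ω_arm = x = 0 and total ω_ring = x − (38/58)·y = 1  ⇒  y = -29/19, x = 0
row 2 ring = −(38/58)·(-29/19) = 1
totals (row 1 + row 2): sun 0 + (-29/19) = -29/19, ring 0 + 1 = 1, arm 0 + 0 = 0
asked cell (total, sun) = -29/19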